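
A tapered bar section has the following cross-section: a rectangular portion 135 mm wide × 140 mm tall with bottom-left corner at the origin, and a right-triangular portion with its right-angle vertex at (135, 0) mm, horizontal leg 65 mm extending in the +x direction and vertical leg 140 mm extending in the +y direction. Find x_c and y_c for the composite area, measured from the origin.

x_c = 84.80 mm, y_c = 65.47 mm

rectangular portion: A = 135 × 140 = 18900.00, centroid at (67.50, 70.00).
triangular portion: A = ½·65·140 = 4550.00, centroid at (156.67, 46.67).
ΣA = 23450.00 mm²
ΣAx_c = (18900.00)(67.50) + (4550.00)(156.67) = 1988583.33 mm³
ΣAy_c = (18900.00)(70.00) + (4550.00)(46.67) = 1535333.33 mm³
x_c = 1988583.33 / 23450.00 = 84.80 mm
y_c = 1535333.33 / 23450.00 = 65.47 mm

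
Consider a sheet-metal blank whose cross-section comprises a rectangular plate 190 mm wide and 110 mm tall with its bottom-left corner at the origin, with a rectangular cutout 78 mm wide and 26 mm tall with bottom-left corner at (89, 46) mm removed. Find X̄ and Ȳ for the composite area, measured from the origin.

plate: A = 190 × 110 = 20900.00, centroid at (95.00, 55.00).
hole: A = −(78 × 26) = -2028.00, centroid at (128.00, 59.00).
ΣA = 18872.00 mm²
ΣAX̄ = (20900.00)(95.00) + (-2028.00)(128.00) = 1725916.00 mm³
ΣAȲ = (20900.00)(55.00) + (-2028.00)(59.00) = 1029848.00 mm³
X̄ = 1725916.00 / 18872.00 = 91.45 mm
Ȳ = 1029848.00 / 18872.00 = 54.57 mm

X̄ = 91.45 mm, Ȳ = 54.57 mm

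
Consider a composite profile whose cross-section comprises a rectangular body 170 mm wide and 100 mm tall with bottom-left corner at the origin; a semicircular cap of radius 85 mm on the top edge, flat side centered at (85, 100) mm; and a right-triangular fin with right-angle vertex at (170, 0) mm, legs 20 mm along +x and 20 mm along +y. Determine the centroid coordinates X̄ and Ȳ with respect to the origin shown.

X̄ = 85.64 mm, Ȳ = 83.91 mm

rectangular body: A = 170 × 100 = 17000.00, centroid at (85.00, 50.00).
semicircular top: A = ½π·85² = 11349.00, centroid at (85.00, 136.08).
triangular fin: A = ½·20·20 = 200.00, centroid at (176.67, 6.67).
ΣA = 28549.00 mm²
ΣAX̄ = (17000.00)(85.00) + (11349.00)(85.00) + (200.00)(176.67) = 2444998.63 mm³
ΣAȲ = (17000.00)(50.00) + (11349.00)(136.08) + (200.00)(6.67) = 2395650.35 mm³
X̄ = 2444998.63 / 28549.00 = 85.64 mm
Ȳ = 2395650.35 / 28549.00 = 83.91 mm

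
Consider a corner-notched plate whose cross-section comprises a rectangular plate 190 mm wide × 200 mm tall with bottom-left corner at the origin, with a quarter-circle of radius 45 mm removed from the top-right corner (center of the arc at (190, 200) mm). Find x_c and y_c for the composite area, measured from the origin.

x_c = 91.68 mm, y_c = 96.47 mm

Part | A | x̄ᵢ | ȳᵢ | A·x̄ᵢ | A·ȳᵢ
plate | 38000.00 | 95.00 | 100.00 | 3610000.00 | 3800000.00
removed quarter-circle | -1590.43 | 170.90 | 180.90 | -271806.94 | -287711.26
Σ | 36409.57 |  |  | 3338193.06 | 3512288.74
x_c = 3338193.06 / 36409.57 = 91.68 mm
y_c = 3512288.74 / 36409.57 = 96.47 mm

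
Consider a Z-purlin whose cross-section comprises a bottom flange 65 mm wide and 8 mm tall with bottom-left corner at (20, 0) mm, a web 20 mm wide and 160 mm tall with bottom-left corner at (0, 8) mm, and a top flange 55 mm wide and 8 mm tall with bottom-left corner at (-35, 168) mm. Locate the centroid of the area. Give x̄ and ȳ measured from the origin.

x̄ = 13.46 mm, ȳ = 86.38 mm

bottom flange: A = 65 × 8 = 520.00, centroid at (52.50, 4.00).
web: A = 20 × 160 = 3200.00, centroid at (10.00, 88.00).
top flange: A = 55 × 8 = 440.00, centroid at (-7.50, 172.00).
ΣA = 4160.00 mm², ΣAx̄ = 56000.00 mm³, ΣAȳ = 359360.00 mm³.
x̄ = 56000.00/4160.00 = 13.46 mm; ȳ = 359360.00/4160.00 = 86.38 mm.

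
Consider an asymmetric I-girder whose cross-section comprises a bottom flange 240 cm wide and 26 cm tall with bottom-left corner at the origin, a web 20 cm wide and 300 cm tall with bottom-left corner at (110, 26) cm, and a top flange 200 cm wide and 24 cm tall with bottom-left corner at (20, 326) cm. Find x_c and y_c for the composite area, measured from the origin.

x_c = 120.00 cm, y_c = 161.94 cm

bottom flange: A = 240 × 26 = 6240.00, centroid at (120.00, 13.00).
web: A = 20 × 300 = 6000.00, centroid at (120.00, 176.00).
top flange: A = 200 × 24 = 4800.00, centroid at (120.00, 338.00).
ΣA = 17040.00 cm²
ΣAx_c = (6240.00)(120.00) + (6000.00)(120.00) + (4800.00)(120.00) = 2044800.00 cm³
ΣAy_c = (6240.00)(13.00) + (6000.00)(176.00) + (4800.00)(338.00) = 2759520.00 cm³
x_c = 2044800.00 / 17040.00 = 120.00 cm
y_c = 2759520.00 / 17040.00 = 161.94 cm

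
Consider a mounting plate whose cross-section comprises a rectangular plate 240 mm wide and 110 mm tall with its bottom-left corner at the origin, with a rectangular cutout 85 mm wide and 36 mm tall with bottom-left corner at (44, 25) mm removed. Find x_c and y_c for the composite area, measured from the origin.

x_c = 124.39 mm, y_c = 56.57 mm

plate: A = 240 × 110 = 26400.00, centroid at (120.00, 55.00).
hole: A = −(85 × 36) = -3060.00, centroid at (86.50, 43.00).
ΣA = 23340.00 mm², ΣAx_c = 2903310.00 mm³, ΣAy_c = 1320420.00 mm³.
x_c = 2903310.00/23340.00 = 124.39 mm; y_c = 1320420.00/23340.00 = 56.57 mm.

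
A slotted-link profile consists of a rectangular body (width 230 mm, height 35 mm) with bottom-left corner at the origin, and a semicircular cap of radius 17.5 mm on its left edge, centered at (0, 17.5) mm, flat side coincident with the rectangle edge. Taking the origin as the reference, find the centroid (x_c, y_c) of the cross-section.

x_c = 108.10 mm, y_c = 17.50 mm

rectangular body: A = 230 × 35 = 8050.00, centroid at (115.00, 17.50).
semicircular end: A = ½π·17.5² = 481.06, centroid at (-7.43, 17.50).
ΣA = 8531.06 mm², ΣAx_c = 922177.08 mm³, ΣAy_c = 149293.49 mm³.
x_c = 922177.08/8531.06 = 108.10 mm; y_c = 149293.49/8531.06 = 17.50 mm.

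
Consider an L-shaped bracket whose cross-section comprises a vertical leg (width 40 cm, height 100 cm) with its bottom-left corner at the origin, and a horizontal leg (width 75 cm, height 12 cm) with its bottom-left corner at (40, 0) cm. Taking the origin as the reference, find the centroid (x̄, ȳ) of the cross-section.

x̄ = 30.56 cm, ȳ = 41.92 cm

vertical leg: A = 40 × 100 = 4000.00, centroid at (20.00, 50.00).
horizontal leg: A = 75 × 12 = 900.00, centroid at (77.50, 6.00).
ΣA = 4900.00 cm²
ΣAx̄ = (4000.00)(20.00) + (900.00)(77.50) = 149750.00 cm³
ΣAȳ = (4000.00)(50.00) + (900.00)(6.00) = 205400.00 cm³
x̄ = 149750.00 / 4900.00 = 30.56 cm
ȳ = 205400.00 / 4900.00 = 41.92 cm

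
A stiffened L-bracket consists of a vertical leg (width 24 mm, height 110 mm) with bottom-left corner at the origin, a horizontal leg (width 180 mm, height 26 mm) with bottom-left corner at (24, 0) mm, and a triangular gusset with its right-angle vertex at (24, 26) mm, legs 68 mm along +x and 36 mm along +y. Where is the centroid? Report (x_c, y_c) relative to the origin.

Part | A | x̄ᵢ | ȳᵢ | A·x̄ᵢ | A·ȳᵢ
vertical leg | 2640.00 | 12.00 | 55.00 | 31680.00 | 145200.00
horizontal leg | 4680.00 | 114.00 | 13.00 | 533520.00 | 60840.00
gusset | 1224.00 | 46.67 | 38.00 | 57120.00 | 46512.00
Σ | 8544.00 |  |  | 622320.00 | 252552.00
x_c = 622320.00 / 8544.00 = 72.84 mm
y_c = 252552.00 / 8544.00 = 29.56 mm

x_c = 72.84 mm, y_c = 29.56 mm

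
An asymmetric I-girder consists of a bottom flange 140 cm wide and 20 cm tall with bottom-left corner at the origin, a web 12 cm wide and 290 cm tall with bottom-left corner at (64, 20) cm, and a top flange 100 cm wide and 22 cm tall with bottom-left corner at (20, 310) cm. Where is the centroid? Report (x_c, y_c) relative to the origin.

x_c = 70.00 cm, y_c = 154.29 cm

bottom flange: A = 140 × 20 = 2800.00, centroid at (70.00, 10.00).
web: A = 12 × 290 = 3480.00, centroid at (70.00, 165.00).
top flange: A = 100 × 22 = 2200.00, centroid at (70.00, 321.00).
ΣA = 8480.00 cm², ΣAx_c = 593600.00 cm³, ΣAy_c = 1308400.00 cm³.
x_c = 593600.00/8480.00 = 70.00 cm; y_c = 1308400.00/8480.00 = 154.29 cm.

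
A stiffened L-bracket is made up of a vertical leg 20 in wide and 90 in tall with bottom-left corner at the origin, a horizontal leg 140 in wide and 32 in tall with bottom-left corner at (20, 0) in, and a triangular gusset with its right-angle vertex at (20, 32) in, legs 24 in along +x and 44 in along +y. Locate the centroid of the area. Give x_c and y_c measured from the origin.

vertical leg: A = 20 × 90 = 1800.00, centroid at (10.00, 45.00).
horizontal leg: A = 140 × 32 = 4480.00, centroid at (90.00, 16.00).
gusset: A = ½·24·44 = 528.00, centroid at (28.00, 46.67).
ΣA = 6808.00 in²
ΣAx_c = (1800.00)(10.00) + (4480.00)(90.00) + (528.00)(28.00) = 435984.00 in³
ΣAy_c = (1800.00)(45.00) + (4480.00)(16.00) + (528.00)(46.67) = 177320.00 in³
x_c = 435984.00 / 6808.00 = 64.04 in
y_c = 177320.00 / 6808.00 = 26.05 in

x_c = 64.04 in, y_c = 26.05 in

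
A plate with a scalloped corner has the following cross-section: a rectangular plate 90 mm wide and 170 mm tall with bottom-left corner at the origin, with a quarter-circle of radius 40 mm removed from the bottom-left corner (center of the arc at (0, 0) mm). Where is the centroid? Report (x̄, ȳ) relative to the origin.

x̄ = 47.51 mm, ȳ = 91.09 mm

plate: A = 90 × 170 = 15300.00, centroid at (45.00, 85.00).
removed quarter-circle: A = −¼π·40² = -1256.64, centroid at (16.98, 16.98).
ΣA = 14043.36 mm², ΣAx̄ = 667166.67 mm³, ΣAȳ = 1279166.67 mm³.
x̄ = 667166.67/14043.36 = 47.51 mm; ȳ = 1279166.67/14043.36 = 91.09 mm.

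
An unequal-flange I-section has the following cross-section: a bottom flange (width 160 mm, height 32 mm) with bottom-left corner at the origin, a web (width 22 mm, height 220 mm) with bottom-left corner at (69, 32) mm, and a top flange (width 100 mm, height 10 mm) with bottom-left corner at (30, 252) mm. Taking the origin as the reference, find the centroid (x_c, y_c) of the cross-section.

x_c = 80.00 mm, y_c = 93.63 mm

bottom flange: A = 160 × 32 = 5120.00, centroid at (80.00, 16.00).
web: A = 22 × 220 = 4840.00, centroid at (80.00, 142.00).
top flange: A = 100 × 10 = 1000.00, centroid at (80.00, 257.00).
ΣA = 10960.00 mm²
ΣAx_c = (5120.00)(80.00) + (4840.00)(80.00) + (1000.00)(80.00) = 876800.00 mm³
ΣAy_c = (5120.00)(16.00) + (4840.00)(142.00) + (1000.00)(257.00) = 1026200.00 mm³
x_c = 876800.00 / 10960.00 = 80.00 mm
y_c = 1026200.00 / 10960.00 = 93.63 mm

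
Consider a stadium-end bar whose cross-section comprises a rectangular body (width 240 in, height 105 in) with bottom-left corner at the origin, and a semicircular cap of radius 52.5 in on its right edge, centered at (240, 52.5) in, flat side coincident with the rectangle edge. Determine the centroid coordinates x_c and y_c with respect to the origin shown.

Part | A | x̄ᵢ | ȳᵢ | A·x̄ᵢ | A·ȳᵢ
rectangular body | 25200.00 | 120.00 | 52.50 | 3024000.00 | 1323000.00
semicircular end | 4329.51 | 262.28 | 52.50 | 1135550.52 | 227299.14
Σ | 29529.51 |  |  | 4159550.52 | 1550299.14
x_c = 4159550.52 / 29529.51 = 140.86 in
y_c = 1550299.14 / 29529.51 = 52.50 in

x_c = 140.86 in, y_c = 52.50 in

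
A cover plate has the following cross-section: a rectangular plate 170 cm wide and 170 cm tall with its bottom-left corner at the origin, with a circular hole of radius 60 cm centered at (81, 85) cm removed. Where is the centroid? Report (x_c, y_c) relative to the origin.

x_c = 87.57 cm, y_c = 85.00 cm

Part | A | x̄ᵢ | ȳᵢ | A·x̄ᵢ | A·ȳᵢ
plate | 28900.00 | 85.00 | 85.00 | 2456500.00 | 2456500.00
hole | -11309.73 | 81.00 | 85.00 | -916088.42 | -961327.35
Σ | 17590.27 |  |  | 1540411.58 | 1495172.65
x_c = 1540411.58 / 17590.27 = 87.57 cm
y_c = 1495172.65 / 17590.27 = 85.00 cm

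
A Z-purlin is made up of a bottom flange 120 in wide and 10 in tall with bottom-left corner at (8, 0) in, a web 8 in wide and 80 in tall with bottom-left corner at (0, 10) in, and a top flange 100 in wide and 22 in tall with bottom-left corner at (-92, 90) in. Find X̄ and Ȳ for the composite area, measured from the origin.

Part | A | x̄ᵢ | ȳᵢ | A·x̄ᵢ | A·ȳᵢ
bottom flange | 1200.00 | 68.00 | 5.00 | 81600.00 | 6000.00
web | 640.00 | 4.00 | 50.00 | 2560.00 | 32000.00
top flange | 2200.00 | -42.00 | 101.00 | -92400.00 | 222200.00
Σ | 4040.00 |  |  | -8240.00 | 260200.00
X̄ = -8240.00 / 4040.00 = -2.04 in
Ȳ = 260200.00 / 4040.00 = 64.41 in

X̄ = -2.04 in, Ȳ = 64.41 in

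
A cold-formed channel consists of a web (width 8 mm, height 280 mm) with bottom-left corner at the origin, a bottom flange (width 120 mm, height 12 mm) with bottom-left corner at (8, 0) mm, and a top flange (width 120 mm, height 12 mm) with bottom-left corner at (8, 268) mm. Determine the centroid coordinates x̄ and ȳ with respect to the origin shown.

x̄ = 40.00 mm, ȳ = 140.00 mm

Part | A | x̄ᵢ | ȳᵢ | A·x̄ᵢ | A·ȳᵢ
web | 2240.00 | 4.00 | 140.00 | 8960.00 | 313600.00
bottom flange | 1440.00 | 68.00 | 6.00 | 97920.00 | 8640.00
top flange | 1440.00 | 68.00 | 274.00 | 97920.00 | 394560.00
Σ | 5120.00 |  |  | 204800.00 | 716800.00
x̄ = 204800.00 / 5120.00 = 40.00 mm
ȳ = 716800.00 / 5120.00 = 140.00 mm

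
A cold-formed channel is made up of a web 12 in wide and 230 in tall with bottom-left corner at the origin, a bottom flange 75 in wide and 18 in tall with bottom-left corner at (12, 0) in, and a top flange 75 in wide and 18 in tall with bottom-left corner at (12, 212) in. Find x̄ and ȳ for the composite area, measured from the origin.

Part | A | x̄ᵢ | ȳᵢ | A·x̄ᵢ | A·ȳᵢ
web | 2760.00 | 6.00 | 115.00 | 16560.00 | 317400.00
bottom flange | 1350.00 | 49.50 | 9.00 | 66825.00 | 12150.00
top flange | 1350.00 | 49.50 | 221.00 | 66825.00 | 298350.00
Σ | 5460.00 |  |  | 150210.00 | 627900.00
x̄ = 150210.00 / 5460.00 = 27.51 in
ȳ = 627900.00 / 5460.00 = 115.00 in

x̄ = 27.51 in, ȳ = 115.00 in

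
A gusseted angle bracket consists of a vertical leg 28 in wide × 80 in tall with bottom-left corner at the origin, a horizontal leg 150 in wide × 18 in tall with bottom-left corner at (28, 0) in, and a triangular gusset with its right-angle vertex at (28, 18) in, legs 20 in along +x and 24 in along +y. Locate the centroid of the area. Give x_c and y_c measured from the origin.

Part | A | x̄ᵢ | ȳᵢ | A·x̄ᵢ | A·ȳᵢ
vertical leg | 2240.00 | 14.00 | 40.00 | 31360.00 | 89600.00
horizontal leg | 2700.00 | 103.00 | 9.00 | 278100.00 | 24300.00
gusset | 240.00 | 34.67 | 26.00 | 8320.00 | 6240.00
Σ | 5180.00 |  |  | 317780.00 | 120140.00
x_c = 317780.00 / 5180.00 = 61.35 in
y_c = 120140.00 / 5180.00 = 23.19 in

x_c = 61.35 in, y_c = 23.19 in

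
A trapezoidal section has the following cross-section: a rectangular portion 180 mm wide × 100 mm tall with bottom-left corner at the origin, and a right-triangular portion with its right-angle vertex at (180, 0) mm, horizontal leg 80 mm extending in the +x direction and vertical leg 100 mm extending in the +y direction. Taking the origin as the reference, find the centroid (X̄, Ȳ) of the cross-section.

rectangular portion: A = 180 × 100 = 18000.00, centroid at (90.00, 50.00).
triangular portion: A = ½·80·100 = 4000.00, centroid at (206.67, 33.33).
ΣA = 22000.00 mm², ΣAX̄ = 2446666.67 mm³, ΣAȲ = 1033333.33 mm³.
X̄ = 2446666.67/22000.00 = 111.21 mm; Ȳ = 1033333.33/22000.00 = 46.97 mm.

X̄ = 111.21 mm, Ȳ = 46.97 mm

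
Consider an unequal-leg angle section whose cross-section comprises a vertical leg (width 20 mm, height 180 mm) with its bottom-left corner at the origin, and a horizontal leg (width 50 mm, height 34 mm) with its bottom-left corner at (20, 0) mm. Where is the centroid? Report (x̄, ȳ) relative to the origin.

x̄ = 21.23 mm, ȳ = 66.58 mm

vertical leg: A = 20 × 180 = 3600.00, centroid at (10.00, 90.00).
horizontal leg: A = 50 × 34 = 1700.00, centroid at (45.00, 17.00).
ΣA = 5300.00 mm²
ΣAx̄ = (3600.00)(10.00) + (1700.00)(45.00) = 112500.00 mm³
ΣAȳ = (3600.00)(90.00) + (1700.00)(17.00) = 352900.00 mm³
x̄ = 112500.00 / 5300.00 = 21.23 mm
ȳ = 352900.00 / 5300.00 = 66.58 mm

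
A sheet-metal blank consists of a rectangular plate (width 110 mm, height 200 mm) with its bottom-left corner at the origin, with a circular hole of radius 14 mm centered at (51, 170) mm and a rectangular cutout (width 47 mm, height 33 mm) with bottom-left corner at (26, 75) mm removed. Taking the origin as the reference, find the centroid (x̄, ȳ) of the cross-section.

plate: A = 110 × 200 = 22000.00, centroid at (55.00, 100.00).
hole 1: A = −π·14² = -615.75, centroid at (51.00, 170.00).
hole 2: A = −(47 × 33) = -1551.00, centroid at (49.50, 91.50).
ΣA = 19833.25 mm²
ΣAx̄ = (22000.00)(55.00) + (-615.75)(51.00) + (-1551.00)(49.50) = 1101822.14 mm³
ΣAȳ = (22000.00)(100.00) + (-615.75)(170.00) + (-1551.00)(91.50) = 1953405.63 mm³
x̄ = 1101822.14 / 19833.25 = 55.55 mm
ȳ = 1953405.63 / 19833.25 = 98.49 mm

x̄ = 55.55 mm, ȳ = 98.49 mm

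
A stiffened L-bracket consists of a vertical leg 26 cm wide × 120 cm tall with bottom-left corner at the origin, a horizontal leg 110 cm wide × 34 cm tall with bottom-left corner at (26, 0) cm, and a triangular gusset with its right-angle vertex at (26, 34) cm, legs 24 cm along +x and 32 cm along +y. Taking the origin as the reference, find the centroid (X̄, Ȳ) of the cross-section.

X̄ = 49.22 cm, Ȳ = 36.99 cm

Part | A | x̄ᵢ | ȳᵢ | A·x̄ᵢ | A·ȳᵢ
vertical leg | 3120.00 | 13.00 | 60.00 | 40560.00 | 187200.00
horizontal leg | 3740.00 | 81.00 | 17.00 | 302940.00 | 63580.00
gusset | 384.00 | 34.00 | 44.67 | 13056.00 | 17152.00
Σ | 7244.00 |  |  | 356556.00 | 267932.00
X̄ = 356556.00 / 7244.00 = 49.22 cm
Ȳ = 267932.00 / 7244.00 = 36.99 cm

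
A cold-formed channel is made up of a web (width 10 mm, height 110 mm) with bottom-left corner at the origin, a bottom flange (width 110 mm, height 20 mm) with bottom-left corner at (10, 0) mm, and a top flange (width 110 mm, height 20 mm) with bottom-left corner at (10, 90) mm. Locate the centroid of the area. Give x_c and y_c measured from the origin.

web: A = 10 × 110 = 1100.00, centroid at (5.00, 55.00).
bottom flange: A = 110 × 20 = 2200.00, centroid at (65.00, 10.00).
top flange: A = 110 × 20 = 2200.00, centroid at (65.00, 100.00).
ΣA = 5500.00 mm², ΣAx_c = 291500.00 mm³, ΣAy_c = 302500.00 mm³.
x_c = 291500.00/5500.00 = 53.00 mm; y_c = 302500.00/5500.00 = 55.00 mm.

x_c = 53.00 mm, y_c = 55.00 mm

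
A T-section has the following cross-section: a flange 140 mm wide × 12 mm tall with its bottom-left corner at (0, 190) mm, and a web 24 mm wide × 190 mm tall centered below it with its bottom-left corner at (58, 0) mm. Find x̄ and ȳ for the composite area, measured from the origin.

web: A = 24 × 190 = 4560.00, centroid at (70.00, 95.00).
flange: A = 140 × 12 = 1680.00, centroid at (70.00, 196.00).
ΣA = 6240.00 mm²
ΣAx̄ = (4560.00)(70.00) + (1680.00)(70.00) = 436800.00 mm³
ΣAȳ = (4560.00)(95.00) + (1680.00)(196.00) = 762480.00 mm³
x̄ = 436800.00 / 6240.00 = 70.00 mm
ȳ = 762480.00 / 6240.00 = 122.19 mm

x̄ = 70.00 mm, ȳ = 122.19 mm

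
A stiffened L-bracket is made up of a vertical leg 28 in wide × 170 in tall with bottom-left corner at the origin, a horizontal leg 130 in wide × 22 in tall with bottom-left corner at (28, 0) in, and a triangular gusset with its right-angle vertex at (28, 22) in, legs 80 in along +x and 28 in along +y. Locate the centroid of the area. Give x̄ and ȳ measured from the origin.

vertical leg: A = 28 × 170 = 4760.00, centroid at (14.00, 85.00).
horizontal leg: A = 130 × 22 = 2860.00, centroid at (93.00, 11.00).
gusset: A = ½·80·28 = 1120.00, centroid at (54.67, 31.33).
ΣA = 8740.00 in²
ΣAx̄ = (4760.00)(14.00) + (2860.00)(93.00) + (1120.00)(54.67) = 393846.67 in³
ΣAȳ = (4760.00)(85.00) + (2860.00)(11.00) + (1120.00)(31.33) = 471153.33 in³
x̄ = 393846.67 / 8740.00 = 45.06 in
ȳ = 471153.33 / 8740.00 = 53.91 in

x̄ = 45.06 in, ȳ = 53.91 in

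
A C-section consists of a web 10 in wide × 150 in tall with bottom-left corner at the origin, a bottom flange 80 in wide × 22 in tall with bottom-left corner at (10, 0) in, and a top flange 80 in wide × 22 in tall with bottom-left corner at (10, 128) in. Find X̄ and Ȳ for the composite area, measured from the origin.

X̄ = 36.55 in, Ȳ = 75.00 in

web: A = 10 × 150 = 1500.00, centroid at (5.00, 75.00).
bottom flange: A = 80 × 22 = 1760.00, centroid at (50.00, 11.00).
top flange: A = 80 × 22 = 1760.00, centroid at (50.00, 139.00).
ΣA = 5020.00 in²
ΣAX̄ = (1500.00)(5.00) + (1760.00)(50.00) + (1760.00)(50.00) = 183500.00 in³
ΣAȲ = (1500.00)(75.00) + (1760.00)(11.00) + (1760.00)(139.00) = 376500.00 in³
X̄ = 183500.00 / 5020.00 = 36.55 in
Ȳ = 376500.00 / 5020.00 = 75.00 in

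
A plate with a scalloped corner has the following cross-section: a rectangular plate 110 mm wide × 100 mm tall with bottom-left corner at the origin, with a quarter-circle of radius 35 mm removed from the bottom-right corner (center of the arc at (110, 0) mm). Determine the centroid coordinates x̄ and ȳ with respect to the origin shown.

plate: A = 110 × 100 = 11000.00, centroid at (55.00, 50.00).
removed quarter-circle: A = −¼π·35² = -962.11, centroid at (95.15, 14.85).
ΣA = 10037.89 mm²
ΣAx̄ = (11000.00)(55.00) + (-962.11)(95.15) = 513459.26 mm³
ΣAȳ = (11000.00)(50.00) + (-962.11)(14.85) = 535708.33 mm³
x̄ = 513459.26 / 10037.89 = 51.15 mm
ȳ = 535708.33 / 10037.89 = 53.37 mm

x̄ = 51.15 mm, ȳ = 53.37 mm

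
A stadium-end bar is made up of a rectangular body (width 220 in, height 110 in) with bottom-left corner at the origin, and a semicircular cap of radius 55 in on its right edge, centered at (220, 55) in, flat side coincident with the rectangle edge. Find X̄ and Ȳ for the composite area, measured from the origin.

X̄ = 131.88 in, Ȳ = 55.00 in

rectangular body: A = 220 × 110 = 24200.00, centroid at (110.00, 55.00).
semicircular end: A = ½π·55² = 4751.66, centroid at (243.34, 55.00).
ΣA = 28951.66 in²
ΣAX̄ = (24200.00)(110.00) + (4751.66)(243.34) = 3818281.62 in³
ΣAȲ = (24200.00)(55.00) + (4751.66)(55.00) = 1592341.24 in³
X̄ = 3818281.62 / 28951.66 = 131.88 in
Ȳ = 1592341.24 / 28951.66 = 55.00 in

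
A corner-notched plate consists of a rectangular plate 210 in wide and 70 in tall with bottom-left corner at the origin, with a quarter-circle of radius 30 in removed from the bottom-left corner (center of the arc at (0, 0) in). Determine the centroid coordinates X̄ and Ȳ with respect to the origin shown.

X̄ = 109.66 in, Ȳ = 36.12 in

Part | A | x̄ᵢ | ȳᵢ | A·x̄ᵢ | A·ȳᵢ
plate | 14700.00 | 105.00 | 35.00 | 1543500.00 | 514500.00
removed quarter-circle | -706.86 | 12.73 | 12.73 | -9000.00 | -9000.00
Σ | 13993.14 |  |  | 1534500.00 | 505500.00
X̄ = 1534500.00 / 13993.14 = 109.66 in
Ȳ = 505500.00 / 13993.14 = 36.12 in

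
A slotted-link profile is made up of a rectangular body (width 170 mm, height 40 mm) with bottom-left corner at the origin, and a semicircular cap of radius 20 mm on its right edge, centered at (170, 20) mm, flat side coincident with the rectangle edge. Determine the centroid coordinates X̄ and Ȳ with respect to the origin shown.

X̄ = 92.91 mm, Ȳ = 20.00 mm

rectangular body: A = 170 × 40 = 6800.00, centroid at (85.00, 20.00).
semicircular end: A = ½π·20² = 628.32, centroid at (178.49, 20.00).
ΣA = 7428.32 mm²
ΣAX̄ = (6800.00)(85.00) + (628.32)(178.49) = 690147.48 mm³
ΣAȲ = (6800.00)(20.00) + (628.32)(20.00) = 148566.37 mm³
X̄ = 690147.48 / 7428.32 = 92.91 mm
Ȳ = 148566.37 / 7428.32 = 20.00 mm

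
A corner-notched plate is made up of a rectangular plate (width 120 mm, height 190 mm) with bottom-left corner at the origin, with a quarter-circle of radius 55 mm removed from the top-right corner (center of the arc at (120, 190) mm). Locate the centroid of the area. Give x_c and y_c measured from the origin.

x_c = 55.74 mm, y_c = 86.66 mm

plate: A = 120 × 190 = 22800.00, centroid at (60.00, 95.00).
removed quarter-circle: A = −¼π·55² = -2375.83, centroid at (96.66, 166.66).
ΣA = 20424.17 mm²
ΣAx_c = (22800.00)(60.00) + (-2375.83)(96.66) = 1138358.80 mm³
ΣAy_c = (22800.00)(95.00) + (-2375.83)(166.66) = 1770050.74 mm³
x_c = 1138358.80 / 20424.17 = 55.74 mm
y_c = 1770050.74 / 20424.17 = 86.66 mm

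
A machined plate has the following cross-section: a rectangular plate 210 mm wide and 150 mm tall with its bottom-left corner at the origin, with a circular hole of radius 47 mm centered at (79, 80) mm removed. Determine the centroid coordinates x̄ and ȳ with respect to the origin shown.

Part | A | x̄ᵢ | ȳᵢ | A·x̄ᵢ | A·ȳᵢ
plate | 31500.00 | 105.00 | 75.00 | 3307500.00 | 2362500.00
hole | -6939.78 | 79.00 | 80.00 | -548242.48 | -555182.25
Σ | 24560.22 |  |  | 2759257.52 | 1807317.75
x̄ = 2759257.52 / 24560.22 = 112.35 mm
ȳ = 1807317.75 / 24560.22 = 73.59 mm

x̄ = 112.35 mm, ȳ = 73.59 mm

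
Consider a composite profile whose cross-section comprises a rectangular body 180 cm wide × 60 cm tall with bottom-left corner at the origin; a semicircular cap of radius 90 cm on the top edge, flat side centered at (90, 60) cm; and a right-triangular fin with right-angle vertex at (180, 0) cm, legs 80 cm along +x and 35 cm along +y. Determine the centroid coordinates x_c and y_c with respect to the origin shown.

rectangular body: A = 180 × 60 = 10800.00, centroid at (90.00, 30.00).
semicircular top: A = ½π·90² = 12723.45, centroid at (90.00, 98.20).
triangular fin: A = ½·80·35 = 1400.00, centroid at (206.67, 11.67).
ΣA = 24923.45 cm², ΣAx_c = 2406443.86 cm³, ΣAy_c = 1589740.35 cm³.
x_c = 2406443.86/24923.45 = 96.55 cm; y_c = 1589740.35/24923.45 = 63.78 cm.

x_c = 96.55 cm, y_c = 63.78 cm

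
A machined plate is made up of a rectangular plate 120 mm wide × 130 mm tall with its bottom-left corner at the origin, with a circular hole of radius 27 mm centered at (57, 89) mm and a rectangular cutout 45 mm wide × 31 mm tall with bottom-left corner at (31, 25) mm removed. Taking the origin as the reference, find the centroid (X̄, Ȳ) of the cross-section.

plate: A = 120 × 130 = 15600.00, centroid at (60.00, 65.00).
hole 1: A = −π·27² = -2290.22, centroid at (57.00, 89.00).
hole 2: A = −(45 × 31) = -1395.00, centroid at (53.50, 40.50).
ΣA = 11914.78 mm²
ΣAX̄ = (15600.00)(60.00) + (-2290.22)(57.00) + (-1395.00)(53.50) = 730824.90 mm³
ΣAȲ = (15600.00)(65.00) + (-2290.22)(89.00) + (-1395.00)(40.50) = 753672.83 mm³
X̄ = 730824.90 / 11914.78 = 61.34 mm
Ȳ = 753672.83 / 11914.78 = 63.26 mm

X̄ = 61.34 mm, Ȳ = 63.26 mm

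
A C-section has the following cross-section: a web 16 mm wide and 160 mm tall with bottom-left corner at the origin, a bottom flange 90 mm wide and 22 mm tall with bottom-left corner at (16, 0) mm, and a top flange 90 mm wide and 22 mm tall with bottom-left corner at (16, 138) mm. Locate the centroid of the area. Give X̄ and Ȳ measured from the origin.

web: A = 16 × 160 = 2560.00, centroid at (8.00, 80.00).
bottom flange: A = 90 × 22 = 1980.00, centroid at (61.00, 11.00).
top flange: A = 90 × 22 = 1980.00, centroid at (61.00, 149.00).
ΣA = 6520.00 mm²
ΣAX̄ = (2560.00)(8.00) + (1980.00)(61.00) + (1980.00)(61.00) = 262040.00 mm³
ΣAȲ = (2560.00)(80.00) + (1980.00)(11.00) + (1980.00)(149.00) = 521600.00 mm³
X̄ = 262040.00 / 6520.00 = 40.19 mm
Ȳ = 521600.00 / 6520.00 = 80.00 mm

X̄ = 40.19 mm, Ȳ = 80.00 mm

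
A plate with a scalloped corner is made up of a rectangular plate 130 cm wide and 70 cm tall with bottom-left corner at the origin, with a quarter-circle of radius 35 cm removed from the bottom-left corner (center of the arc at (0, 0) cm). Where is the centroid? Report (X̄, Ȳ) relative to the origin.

X̄ = 70.93 cm, Ȳ = 37.38 cm

plate: A = 130 × 70 = 9100.00, centroid at (65.00, 35.00).
removed quarter-circle: A = −¼π·35² = -962.11, centroid at (14.85, 14.85).
ΣA = 8137.89 cm², ΣAX̄ = 577208.33 cm³, ΣAȲ = 304208.33 cm³.
X̄ = 577208.33/8137.89 = 70.93 cm; Ȳ = 304208.33/8137.89 = 37.38 cm.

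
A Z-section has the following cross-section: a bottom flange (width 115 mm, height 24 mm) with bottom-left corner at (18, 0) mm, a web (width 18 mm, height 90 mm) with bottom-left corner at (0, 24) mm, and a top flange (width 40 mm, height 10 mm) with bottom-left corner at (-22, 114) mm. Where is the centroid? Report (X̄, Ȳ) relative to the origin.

X̄ = 46.48 mm, Ȳ = 40.27 mm

bottom flange: A = 115 × 24 = 2760.00, centroid at (75.50, 12.00).
web: A = 18 × 90 = 1620.00, centroid at (9.00, 69.00).
top flange: A = 40 × 10 = 400.00, centroid at (-2.00, 119.00).
ΣA = 4780.00 mm²
ΣAX̄ = (2760.00)(75.50) + (1620.00)(9.00) + (400.00)(-2.00) = 222160.00 mm³
ΣAȲ = (2760.00)(12.00) + (1620.00)(69.00) + (400.00)(119.00) = 192500.00 mm³
X̄ = 222160.00 / 4780.00 = 46.48 mm
Ȳ = 192500.00 / 4780.00 = 40.27 mm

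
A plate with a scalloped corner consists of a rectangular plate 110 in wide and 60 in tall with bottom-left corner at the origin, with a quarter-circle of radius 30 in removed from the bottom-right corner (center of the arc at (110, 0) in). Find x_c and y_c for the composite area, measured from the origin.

plate: A = 110 × 60 = 6600.00, centroid at (55.00, 30.00).
removed quarter-circle: A = −¼π·30² = -706.86, centroid at (97.27, 12.73).
ΣA = 5893.14 in², ΣAx_c = 294245.58 in³, ΣAy_c = 189000.00 in³.
x_c = 294245.58/5893.14 = 49.93 in; y_c = 189000.00/5893.14 = 32.07 in.

x_c = 49.93 in, y_c = 32.07 in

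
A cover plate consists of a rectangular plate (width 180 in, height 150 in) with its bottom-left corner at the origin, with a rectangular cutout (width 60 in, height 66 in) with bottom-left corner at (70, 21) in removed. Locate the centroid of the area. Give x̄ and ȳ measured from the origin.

x̄ = 88.28 in, ȳ = 78.61 in

plate: A = 180 × 150 = 27000.00, centroid at (90.00, 75.00).
hole: A = −(60 × 66) = -3960.00, centroid at (100.00, 54.00).
ΣA = 23040.00 in²
ΣAx̄ = (27000.00)(90.00) + (-3960.00)(100.00) = 2034000.00 in³
ΣAȳ = (27000.00)(75.00) + (-3960.00)(54.00) = 1811160.00 in³
x̄ = 2034000.00 / 23040.00 = 88.28 in
ȳ = 1811160.00 / 23040.00 = 78.61 in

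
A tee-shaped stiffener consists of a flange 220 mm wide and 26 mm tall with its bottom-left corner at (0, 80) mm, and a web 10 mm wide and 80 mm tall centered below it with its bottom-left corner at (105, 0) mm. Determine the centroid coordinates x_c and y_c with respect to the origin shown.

web: A = 10 × 80 = 800.00, centroid at (110.00, 40.00).
flange: A = 220 × 26 = 5720.00, centroid at (110.00, 93.00).
ΣA = 6520.00 mm²
ΣAx_c = (800.00)(110.00) + (5720.00)(110.00) = 717200.00 mm³
ΣAy_c = (800.00)(40.00) + (5720.00)(93.00) = 563960.00 mm³
x_c = 717200.00 / 6520.00 = 110.00 mm
y_c = 563960.00 / 6520.00 = 86.50 mm

x_c = 110.00 mm, y_c = 86.50 mm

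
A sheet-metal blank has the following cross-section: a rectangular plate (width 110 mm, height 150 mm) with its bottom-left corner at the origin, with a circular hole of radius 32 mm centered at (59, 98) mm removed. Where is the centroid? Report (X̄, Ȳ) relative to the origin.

X̄ = 54.03 mm, Ȳ = 69.43 mm

plate: A = 110 × 150 = 16500.00, centroid at (55.00, 75.00).
hole: A = −π·32² = -3216.99, centroid at (59.00, 98.00).
ΣA = 13283.01 mm², ΣAX̄ = 717697.54 mm³, ΣAȲ = 922234.89 mm³.
X̄ = 717697.54/13283.01 = 54.03 mm; Ȳ = 922234.89/13283.01 = 69.43 mm.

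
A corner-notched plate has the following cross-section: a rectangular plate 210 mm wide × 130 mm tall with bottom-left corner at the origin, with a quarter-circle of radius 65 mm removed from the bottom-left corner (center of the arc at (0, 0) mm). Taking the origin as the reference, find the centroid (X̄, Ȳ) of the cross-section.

plate: A = 210 × 130 = 27300.00, centroid at (105.00, 65.00).
removed quarter-circle: A = −¼π·65² = -3318.31, centroid at (27.59, 27.59).
ΣA = 23981.69 mm², ΣAX̄ = 2774958.33 mm³, ΣAȲ = 1682958.33 mm³.
X̄ = 2774958.33/23981.69 = 115.71 mm; Ȳ = 1682958.33/23981.69 = 70.18 mm.

X̄ = 115.71 mm, Ȳ = 70.18 mm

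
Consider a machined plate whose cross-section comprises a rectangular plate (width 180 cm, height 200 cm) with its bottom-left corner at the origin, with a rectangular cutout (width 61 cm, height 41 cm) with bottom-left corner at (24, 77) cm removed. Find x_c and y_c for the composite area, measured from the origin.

plate: A = 180 × 200 = 36000.00, centroid at (90.00, 100.00).
hole: A = −(61 × 41) = -2501.00, centroid at (54.50, 97.50).
ΣA = 33499.00 cm²
ΣAx_c = (36000.00)(90.00) + (-2501.00)(54.50) = 3103695.50 cm³
ΣAy_c = (36000.00)(100.00) + (-2501.00)(97.50) = 3356152.50 cm³
x_c = 3103695.50 / 33499.00 = 92.65 cm
y_c = 3356152.50 / 33499.00 = 100.19 cm

x_c = 92.65 cm, y_c = 100.19 cm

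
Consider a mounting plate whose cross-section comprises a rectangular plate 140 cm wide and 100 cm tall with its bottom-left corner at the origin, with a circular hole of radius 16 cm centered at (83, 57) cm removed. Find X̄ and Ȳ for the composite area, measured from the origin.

X̄ = 69.21 cm, Ȳ = 49.57 cm

Part | A | x̄ᵢ | ȳᵢ | A·x̄ᵢ | A·ȳᵢ
plate | 14000.00 | 70.00 | 50.00 | 980000.00 | 700000.00
hole | -804.25 | 83.00 | 57.00 | -66752.56 | -45842.12
Σ | 13195.75 |  |  | 913247.44 | 654157.88
X̄ = 913247.44 / 13195.75 = 69.21 cm
Ȳ = 654157.88 / 13195.75 = 49.57 cm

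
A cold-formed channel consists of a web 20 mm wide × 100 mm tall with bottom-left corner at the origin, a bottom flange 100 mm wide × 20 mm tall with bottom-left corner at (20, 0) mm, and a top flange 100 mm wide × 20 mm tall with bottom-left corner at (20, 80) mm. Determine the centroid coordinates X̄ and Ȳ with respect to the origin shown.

X̄ = 50.00 mm, Ȳ = 50.00 mm

Part | A | x̄ᵢ | ȳᵢ | A·x̄ᵢ | A·ȳᵢ
web | 2000.00 | 10.00 | 50.00 | 20000.00 | 100000.00
bottom flange | 2000.00 | 70.00 | 10.00 | 140000.00 | 20000.00
top flange | 2000.00 | 70.00 | 90.00 | 140000.00 | 180000.00
Σ | 6000.00 |  |  | 300000.00 | 300000.00
X̄ = 300000.00 / 6000.00 = 50.00 mm
Ȳ = 300000.00 / 6000.00 = 50.00 mm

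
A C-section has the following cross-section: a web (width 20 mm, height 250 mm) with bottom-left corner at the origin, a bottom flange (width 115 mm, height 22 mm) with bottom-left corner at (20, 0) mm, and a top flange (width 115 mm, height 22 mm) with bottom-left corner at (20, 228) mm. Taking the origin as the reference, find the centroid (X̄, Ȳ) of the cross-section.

X̄ = 43.95 mm, Ȳ = 125.00 mm

Part | A | x̄ᵢ | ȳᵢ | A·x̄ᵢ | A·ȳᵢ
web | 5000.00 | 10.00 | 125.00 | 50000.00 | 625000.00
bottom flange | 2530.00 | 77.50 | 11.00 | 196075.00 | 27830.00
top flange | 2530.00 | 77.50 | 239.00 | 196075.00 | 604670.00
Σ | 10060.00 |  |  | 442150.00 | 1257500.00
X̄ = 442150.00 / 10060.00 = 43.95 mm
Ȳ = 1257500.00 / 10060.00 = 125.00 mm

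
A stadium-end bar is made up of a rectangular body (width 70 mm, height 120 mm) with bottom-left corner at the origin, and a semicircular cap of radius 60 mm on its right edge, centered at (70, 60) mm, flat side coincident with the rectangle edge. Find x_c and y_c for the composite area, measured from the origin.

rectangular body: A = 70 × 120 = 8400.00, centroid at (35.00, 60.00).
semicircular end: A = ½π·60² = 5654.87, centroid at (95.46, 60.00).
ΣA = 14054.87 mm², ΣAx_c = 833840.67 mm³, ΣAy_c = 843292.01 mm³.
x_c = 833840.67/14054.87 = 59.33 mm; y_c = 843292.01/14054.87 = 60.00 mm.

x_c = 59.33 mm, y_c = 60.00 mm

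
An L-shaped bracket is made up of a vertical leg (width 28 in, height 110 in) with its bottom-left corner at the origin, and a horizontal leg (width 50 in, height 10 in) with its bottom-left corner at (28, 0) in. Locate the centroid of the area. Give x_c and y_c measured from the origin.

x_c = 19.45 in, y_c = 48.02 in

vertical leg: A = 28 × 110 = 3080.00, centroid at (14.00, 55.00).
horizontal leg: A = 50 × 10 = 500.00, centroid at (53.00, 5.00).
ΣA = 3580.00 in², ΣAx_c = 69620.00 in³, ΣAy_c = 171900.00 in³.
x_c = 69620.00/3580.00 = 19.45 in; y_c = 171900.00/3580.00 = 48.02 in.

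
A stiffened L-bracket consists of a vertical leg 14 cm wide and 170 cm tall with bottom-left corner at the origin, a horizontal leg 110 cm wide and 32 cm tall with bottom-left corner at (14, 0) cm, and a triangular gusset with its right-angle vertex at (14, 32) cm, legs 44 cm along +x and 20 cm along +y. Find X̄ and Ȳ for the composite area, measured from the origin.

X̄ = 42.93 cm, Ȳ = 43.48 cm

vertical leg: A = 14 × 170 = 2380.00, centroid at (7.00, 85.00).
horizontal leg: A = 110 × 32 = 3520.00, centroid at (69.00, 16.00).
gusset: A = ½·44·20 = 440.00, centroid at (28.67, 38.67).
ΣA = 6340.00 cm²
ΣAX̄ = (2380.00)(7.00) + (3520.00)(69.00) + (440.00)(28.67) = 272153.33 cm³
ΣAȲ = (2380.00)(85.00) + (3520.00)(16.00) + (440.00)(38.67) = 275633.33 cm³
X̄ = 272153.33 / 6340.00 = 42.93 cm
Ȳ = 275633.33 / 6340.00 = 43.48 cm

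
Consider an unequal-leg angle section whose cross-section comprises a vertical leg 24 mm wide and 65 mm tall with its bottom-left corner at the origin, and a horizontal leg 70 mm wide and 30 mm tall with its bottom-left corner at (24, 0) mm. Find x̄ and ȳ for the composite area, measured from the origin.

x̄ = 38.97 mm, ȳ = 22.46 mm

vertical leg: A = 24 × 65 = 1560.00, centroid at (12.00, 32.50).
horizontal leg: A = 70 × 30 = 2100.00, centroid at (59.00, 15.00).
ΣA = 3660.00 mm², ΣAx̄ = 142620.00 mm³, ΣAȳ = 82200.00 mm³.
x̄ = 142620.00/3660.00 = 38.97 mm; ȳ = 82200.00/3660.00 = 22.46 mm.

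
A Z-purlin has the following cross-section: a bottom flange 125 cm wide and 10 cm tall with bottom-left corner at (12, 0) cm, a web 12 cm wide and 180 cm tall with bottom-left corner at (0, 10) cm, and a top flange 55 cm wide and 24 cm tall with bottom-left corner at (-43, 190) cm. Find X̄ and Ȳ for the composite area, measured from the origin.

Part | A | x̄ᵢ | ȳᵢ | A·x̄ᵢ | A·ȳᵢ
bottom flange | 1250.00 | 74.50 | 5.00 | 93125.00 | 6250.00
web | 2160.00 | 6.00 | 100.00 | 12960.00 | 216000.00
top flange | 1320.00 | -15.50 | 202.00 | -20460.00 | 266640.00
Σ | 4730.00 |  |  | 85625.00 | 488890.00
X̄ = 85625.00 / 4730.00 = 18.10 cm
Ȳ = 488890.00 / 4730.00 = 103.36 cm

X̄ = 18.10 cm, Ȳ = 103.36 cm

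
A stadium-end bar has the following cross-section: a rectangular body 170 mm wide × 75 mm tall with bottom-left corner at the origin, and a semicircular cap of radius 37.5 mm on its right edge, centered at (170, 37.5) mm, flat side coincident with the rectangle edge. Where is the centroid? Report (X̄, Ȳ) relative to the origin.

rectangular body: A = 170 × 75 = 12750.00, centroid at (85.00, 37.50).
semicircular end: A = ½π·37.5² = 2208.93, centroid at (185.92, 37.50).
ΣA = 14958.93 mm²
ΣAX̄ = (12750.00)(85.00) + (2208.93)(185.92) = 1494424.75 mm³
ΣAȲ = (12750.00)(37.50) + (2208.93)(37.50) = 560959.96 mm³
X̄ = 1494424.75 / 14958.93 = 99.90 mm
Ȳ = 560959.96 / 14958.93 = 37.50 mm

X̄ = 99.90 mm, Ȳ = 37.50 mm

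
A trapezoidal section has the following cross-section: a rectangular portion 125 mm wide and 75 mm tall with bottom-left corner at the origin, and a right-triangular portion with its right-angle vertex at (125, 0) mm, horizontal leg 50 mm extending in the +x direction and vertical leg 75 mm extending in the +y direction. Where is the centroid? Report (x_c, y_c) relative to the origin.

Part | A | x̄ᵢ | ȳᵢ | A·x̄ᵢ | A·ȳᵢ
rectangular portion | 9375.00 | 62.50 | 37.50 | 585937.50 | 351562.50
triangular portion | 1875.00 | 141.67 | 25.00 | 265625.00 | 46875.00
Σ | 11250.00 |  |  | 851562.50 | 398437.50
x_c = 851562.50 / 11250.00 = 75.69 mm
y_c = 398437.50 / 11250.00 = 35.42 mm

x_c = 75.69 mm, y_c = 35.42 mm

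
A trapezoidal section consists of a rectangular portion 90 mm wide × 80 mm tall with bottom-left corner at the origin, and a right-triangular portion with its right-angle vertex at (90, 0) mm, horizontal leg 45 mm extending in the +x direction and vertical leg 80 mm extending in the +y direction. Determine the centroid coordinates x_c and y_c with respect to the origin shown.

x_c = 57.00 mm, y_c = 37.33 mm

rectangular portion: A = 90 × 80 = 7200.00, centroid at (45.00, 40.00).
triangular portion: A = ½·45·80 = 1800.00, centroid at (105.00, 26.67).
ΣA = 9000.00 mm²
ΣAx_c = (7200.00)(45.00) + (1800.00)(105.00) = 513000.00 mm³
ΣAy_c = (7200.00)(40.00) + (1800.00)(26.67) = 336000.00 mm³
x_c = 513000.00 / 9000.00 = 57.00 mm
y_c = 336000.00 / 9000.00 = 37.33 mm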